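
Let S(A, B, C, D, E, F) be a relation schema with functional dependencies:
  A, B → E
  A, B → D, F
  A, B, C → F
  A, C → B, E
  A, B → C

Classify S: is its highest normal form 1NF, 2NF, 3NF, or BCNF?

BCNF

Candidate keys: {A, B}, {A, C}. Prime attributes: {A, B, C}.
Every FD has a superkey on the left, so the relation is in BCNF.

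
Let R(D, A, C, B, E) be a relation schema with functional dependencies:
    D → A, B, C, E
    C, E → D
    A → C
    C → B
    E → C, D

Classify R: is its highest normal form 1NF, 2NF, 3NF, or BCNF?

Candidate keys: {D}, {E}. Prime attributes: {D, E}.
For A → C we have {A}⁺ = {A, B, C}; {A} is not a superkey, so BCNF fails.
A → C has non-prime {C} on the right and a non-superkey on the left, so 3NF fails.
All keys have size 1, which rules out partial dependencies — 2NF is satisfied.

2NF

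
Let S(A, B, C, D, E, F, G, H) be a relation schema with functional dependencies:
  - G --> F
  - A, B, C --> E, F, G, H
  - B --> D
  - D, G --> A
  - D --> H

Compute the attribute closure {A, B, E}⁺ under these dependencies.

{A, B, D, E, H}

Start with {A, B, E}.
B --> D applies; add {D} → now {A, B, D, E}.
D --> H applies; add {H} → now {A, B, D, E, H}.
No further FD applies.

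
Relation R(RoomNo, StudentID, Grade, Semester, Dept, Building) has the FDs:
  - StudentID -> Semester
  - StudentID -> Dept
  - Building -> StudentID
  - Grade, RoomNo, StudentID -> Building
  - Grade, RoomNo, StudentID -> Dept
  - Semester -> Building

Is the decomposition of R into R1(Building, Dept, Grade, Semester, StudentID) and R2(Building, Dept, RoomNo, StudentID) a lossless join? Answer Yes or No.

R1 ∩ R2 = {Building, Dept, StudentID}; its closure under F is {Building, Dept, Semester, StudentID}.
The closure covers neither R1 nor R2 entirely; the join is not lossless.

No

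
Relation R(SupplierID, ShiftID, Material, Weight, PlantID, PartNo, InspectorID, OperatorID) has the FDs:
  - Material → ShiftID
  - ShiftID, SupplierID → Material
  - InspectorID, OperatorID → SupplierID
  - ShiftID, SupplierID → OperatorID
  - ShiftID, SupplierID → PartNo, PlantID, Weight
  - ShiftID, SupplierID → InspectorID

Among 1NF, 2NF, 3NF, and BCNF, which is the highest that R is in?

Candidate keys: {InspectorID, Material, OperatorID}, {InspectorID, OperatorID, ShiftID}, {Material, SupplierID}, {ShiftID, SupplierID}. Prime attributes: {InspectorID, Material, OperatorID, ShiftID, SupplierID}.
For Material → ShiftID we have {Material}⁺ = {Material, ShiftID}; {Material} is not a superkey, so BCNF fails.
Its right-hand attributes {ShiftID} are all prime, as are those of every other non-superkey FD — the relation is in 3NF.

3NF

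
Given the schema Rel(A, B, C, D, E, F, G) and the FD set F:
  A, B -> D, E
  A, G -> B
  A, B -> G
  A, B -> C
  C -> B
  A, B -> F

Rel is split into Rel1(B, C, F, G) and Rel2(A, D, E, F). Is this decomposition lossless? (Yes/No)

No

Rel1 ∩ Rel2 = {F}; its closure under F is {F}.
Neither Rel1 nor Rel2 is contained in that closure, so the decomposition is lossy.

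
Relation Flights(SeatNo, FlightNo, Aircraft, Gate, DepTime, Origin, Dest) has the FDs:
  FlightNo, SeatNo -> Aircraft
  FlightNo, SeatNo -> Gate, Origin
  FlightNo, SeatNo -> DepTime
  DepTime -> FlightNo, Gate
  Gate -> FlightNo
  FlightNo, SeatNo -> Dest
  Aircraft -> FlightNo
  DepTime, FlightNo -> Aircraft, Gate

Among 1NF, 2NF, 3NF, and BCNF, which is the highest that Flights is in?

Candidate keys: {Aircraft, SeatNo}, {DepTime, SeatNo}, {FlightNo, SeatNo}, {Gate, SeatNo}. Prime attributes: {Aircraft, DepTime, FlightNo, Gate, SeatNo}.
For DepTime -> FlightNo, Gate we have {DepTime}⁺ = {Aircraft, DepTime, FlightNo, Gate}; {DepTime} is not a superkey, so BCNF fails.
Its right-hand attributes {FlightNo, Gate} are all prime, as are those of every other non-superkey FD — the relation is in 3NF.

3NF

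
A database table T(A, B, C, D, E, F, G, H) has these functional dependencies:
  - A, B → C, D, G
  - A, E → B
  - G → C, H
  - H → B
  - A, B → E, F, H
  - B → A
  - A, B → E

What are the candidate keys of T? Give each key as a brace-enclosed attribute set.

{A, E}, {B}, {G}, {H}

Closure of {B} is {A, B, C, D, E, F, G, H}, the whole schema; {B} is a candidate key.
Closure of {G} is {A, B, C, D, E, F, G, H}, the whole schema; {G} is a candidate key.
Closure of {H} is {A, B, C, D, E, F, G, H}, the whole schema; {H} is a candidate key.
Closure of {A, E} is {A, B, C, D, E, F, G, H}, the whole schema; {A, E} is a candidate key.
These are minimal and exhaustive — every other superkey contains one of them.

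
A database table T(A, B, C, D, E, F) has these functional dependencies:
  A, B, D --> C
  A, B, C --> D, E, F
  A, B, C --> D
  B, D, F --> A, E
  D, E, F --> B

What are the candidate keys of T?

{A, B, C}, {A, B, D}, {B, D, F}, {D, E, F}

{A, B, C} is a candidate key since {A, B, C}⁺ = {A, B, C, D, E, F} covers every attribute.
{A, B, D} is a candidate key since {A, B, D}⁺ = {A, B, C, D, E, F} covers every attribute.
{B, D, F} is a candidate key since {B, D, F}⁺ = {A, B, C, D, E, F} covers every attribute.
{D, E, F} is a candidate key since {D, E, F}⁺ = {A, B, C, D, E, F} covers every attribute.
These are minimal and exhaustive — every other superkey contains one of them.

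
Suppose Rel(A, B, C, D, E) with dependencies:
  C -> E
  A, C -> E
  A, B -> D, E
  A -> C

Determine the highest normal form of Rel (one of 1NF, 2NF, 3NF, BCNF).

Candidate key: {A, B}. Prime attributes: {A, B}.
For C -> E we have {C}⁺ = {C, E}; {C} is not a superkey, so BCNF fails.
C -> E determines the non-prime attribute {E} from a non-superkey — 3NF is violated.
Since {A} ⊂ {A, B} and {A}⁺ ⊇ {C, E} with {C, E} non-prime, there is a partial dependency; 2NF fails.

1NF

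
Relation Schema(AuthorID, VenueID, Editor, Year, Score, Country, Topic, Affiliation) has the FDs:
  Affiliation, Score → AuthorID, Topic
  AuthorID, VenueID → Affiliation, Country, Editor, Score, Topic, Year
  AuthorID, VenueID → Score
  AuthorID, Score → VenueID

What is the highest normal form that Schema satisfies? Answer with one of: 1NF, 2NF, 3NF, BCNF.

Candidate keys: {Affiliation, Score}, {AuthorID, Score}, {AuthorID, VenueID}. Prime attributes: {Affiliation, AuthorID, Score, VenueID}.
Each dependency's left side is a superkey — BCNF holds.

BCNF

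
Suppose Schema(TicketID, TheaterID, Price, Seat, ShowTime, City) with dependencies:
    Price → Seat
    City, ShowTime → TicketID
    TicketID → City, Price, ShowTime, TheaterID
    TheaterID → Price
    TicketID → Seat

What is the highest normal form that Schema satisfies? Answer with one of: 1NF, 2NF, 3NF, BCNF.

Candidate keys: {City, ShowTime}, {TicketID}. Prime attributes: {City, ShowTime, TicketID}.
For Price → Seat we have {Price}⁺ = {Price, Seat}; {Price} is not a superkey, so BCNF fails.
Price → Seat has non-prime {Seat} on the right and a non-superkey on the left, so 3NF fails.
Checking every proper subset of each key, none determines a non-prime attribute — 2NF is satisfied.

2NF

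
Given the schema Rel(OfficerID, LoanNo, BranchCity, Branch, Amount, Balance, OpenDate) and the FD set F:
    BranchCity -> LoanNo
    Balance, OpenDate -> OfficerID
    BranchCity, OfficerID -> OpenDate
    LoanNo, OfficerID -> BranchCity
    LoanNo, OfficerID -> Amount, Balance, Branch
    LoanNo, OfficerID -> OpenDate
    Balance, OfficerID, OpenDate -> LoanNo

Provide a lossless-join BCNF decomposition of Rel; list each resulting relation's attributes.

{Amount, Balance, Branch, BranchCity, OfficerID, OpenDate}; {BranchCity, LoanNo}

Candidate keys of the original relation: {Balance, OpenDate}, {BranchCity, OfficerID}, {LoanNo, OfficerID}.
In {Amount, Balance, Branch, BranchCity, LoanNo, OfficerID, OpenDate}, {BranchCity} is not a superkey ({BranchCity}⁺ restricted to this set is {BranchCity, LoanNo}), so split on BranchCity -> LoanNo into {BranchCity, LoanNo} and {Amount, Balance, Branch, BranchCity, OfficerID, OpenDate}.
{BranchCity, LoanNo} has no BCNF violation.
{Amount, Balance, Branch, BranchCity, OfficerID, OpenDate} has no BCNF violation.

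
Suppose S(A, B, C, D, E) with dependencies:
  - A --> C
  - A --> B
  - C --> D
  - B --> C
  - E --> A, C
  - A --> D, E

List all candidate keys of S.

{A}⁺ = {A, B, C, D, E}, which is every attribute, so {A} is a candidate key.
{E}⁺ = {A, B, C, D, E}, which is every attribute, so {E} is a candidate key.
No proper subset of any of these is a key, and no other minimal superkey exists.

{A}, {E}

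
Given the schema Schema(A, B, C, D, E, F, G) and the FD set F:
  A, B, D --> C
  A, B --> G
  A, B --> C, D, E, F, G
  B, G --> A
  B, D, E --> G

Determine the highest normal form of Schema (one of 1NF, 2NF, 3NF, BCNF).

BCNF

Candidate keys: {A, B}, {B, D, E}, {B, G}. Prime attributes: {A, B, D, E, G}.
Every FD has a superkey on the left, so the relation is in BCNF.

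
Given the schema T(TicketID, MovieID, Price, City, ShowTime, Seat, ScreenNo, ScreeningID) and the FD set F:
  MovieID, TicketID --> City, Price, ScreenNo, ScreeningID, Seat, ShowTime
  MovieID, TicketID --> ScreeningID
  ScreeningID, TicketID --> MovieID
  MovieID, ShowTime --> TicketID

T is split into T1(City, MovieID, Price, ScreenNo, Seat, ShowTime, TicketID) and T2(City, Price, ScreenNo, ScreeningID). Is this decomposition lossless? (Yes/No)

The shared attributes are {City, Price, ScreenNo} and {City, Price, ScreenNo}⁺ = {City, Price, ScreenNo}.
Neither T1 nor T2 is contained in that closure, so the decomposition is lossy.

No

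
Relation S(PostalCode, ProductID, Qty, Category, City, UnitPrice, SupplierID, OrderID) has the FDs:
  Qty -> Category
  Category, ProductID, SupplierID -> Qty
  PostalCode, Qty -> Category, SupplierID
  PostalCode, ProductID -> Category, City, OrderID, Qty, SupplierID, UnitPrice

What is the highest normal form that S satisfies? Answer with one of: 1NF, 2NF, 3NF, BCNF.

Candidate key: {PostalCode, ProductID}. Prime attributes: {PostalCode, ProductID}.
Qty -> Category breaks BCNF: {Qty}⁺ = {Category, Qty}, so {Qty} is not a superkey.
Qty -> Category determines the non-prime attribute {Category} from a non-superkey — 3NF is violated.
No proper subset of a key has a non-prime attribute in its closure, so there is no partial dependency; 2NF holds.

2NF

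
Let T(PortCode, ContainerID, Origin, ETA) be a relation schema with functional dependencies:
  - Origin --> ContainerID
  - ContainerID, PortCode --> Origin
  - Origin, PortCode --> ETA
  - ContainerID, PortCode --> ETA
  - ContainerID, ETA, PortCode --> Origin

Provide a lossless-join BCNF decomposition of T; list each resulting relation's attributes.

Candidate keys of the original relation: {ContainerID, PortCode}, {Origin, PortCode}.
{ContainerID, ETA, Origin, PortCode}: {Origin} determines {ContainerID, Origin} here but is not a superkey — split on Origin --> ContainerID, giving {ContainerID, Origin} and {ETA, Origin, PortCode}.
{ContainerID, Origin} is in BCNF.
{ETA, Origin, PortCode} is in BCNF.

{ContainerID, Origin}; {ETA, Origin, PortCode}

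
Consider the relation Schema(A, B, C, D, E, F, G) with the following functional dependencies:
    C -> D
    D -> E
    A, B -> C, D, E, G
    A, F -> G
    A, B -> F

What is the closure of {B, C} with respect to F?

{B, C, D, E}

Start with {B, C}.
C -> D applies; add {D} → now {B, C, D}.
D -> E applies; add {E} → now {B, C, D, E}.
No further FD applies.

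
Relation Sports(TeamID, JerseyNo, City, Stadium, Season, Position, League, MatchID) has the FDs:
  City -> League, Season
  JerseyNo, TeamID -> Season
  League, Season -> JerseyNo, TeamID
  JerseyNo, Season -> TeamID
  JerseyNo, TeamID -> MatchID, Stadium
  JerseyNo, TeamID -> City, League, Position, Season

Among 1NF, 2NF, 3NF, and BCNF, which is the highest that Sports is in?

BCNF

Candidate keys: {City}, {JerseyNo, Season}, {JerseyNo, TeamID}, {League, Season}. Prime attributes: {City, JerseyNo, League, Season, TeamID}.
Every FD has a superkey on the left, so the relation is in BCNF.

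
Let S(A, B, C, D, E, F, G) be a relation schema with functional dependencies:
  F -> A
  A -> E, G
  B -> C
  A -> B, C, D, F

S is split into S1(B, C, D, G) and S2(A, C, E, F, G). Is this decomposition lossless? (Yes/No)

Common attributes: {C, G}; their closure is {C, G}.
Neither S1 nor S2 is contained in that closure, so the decomposition is lossy.

No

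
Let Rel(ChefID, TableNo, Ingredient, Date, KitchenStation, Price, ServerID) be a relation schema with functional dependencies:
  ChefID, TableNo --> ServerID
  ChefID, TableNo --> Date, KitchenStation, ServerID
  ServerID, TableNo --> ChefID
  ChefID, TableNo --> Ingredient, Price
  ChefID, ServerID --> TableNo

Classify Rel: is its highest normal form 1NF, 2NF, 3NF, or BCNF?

BCNF

Candidate keys: {ChefID, ServerID}, {ChefID, TableNo}, {ServerID, TableNo}. Prime attributes: {ChefID, ServerID, TableNo}.
Each dependency's left side is a superkey — BCNF holds.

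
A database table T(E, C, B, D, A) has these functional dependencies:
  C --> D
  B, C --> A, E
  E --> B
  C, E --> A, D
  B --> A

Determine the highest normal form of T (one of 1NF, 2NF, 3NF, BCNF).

1NF

Candidate keys: {B, C}, {C, E}. Prime attributes: {B, C, E}.
C --> D breaks BCNF: {C}⁺ = {C, D}, so {C} is not a superkey.
C --> D has non-prime {D} on the right and a non-superkey on the left, so 3NF fails.
Since {B} ⊂ {B, C} and {B}⁺ ⊇ {A} with {A} non-prime, there is a partial dependency; 2NF fails.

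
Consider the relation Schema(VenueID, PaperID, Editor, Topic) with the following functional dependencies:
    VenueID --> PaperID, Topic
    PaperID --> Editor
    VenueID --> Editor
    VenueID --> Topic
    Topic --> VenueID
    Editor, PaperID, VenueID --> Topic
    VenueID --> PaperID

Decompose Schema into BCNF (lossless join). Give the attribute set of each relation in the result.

{Editor, PaperID}; {PaperID, Topic, VenueID}

Candidate keys of the original relation: {Topic}, {VenueID}.
Within {Editor, PaperID, Topic, VenueID}: {PaperID}⁺ ∩ {Editor, PaperID, Topic, VenueID} = {Editor, PaperID}, not the whole set, so PaperID --> Editor violates BCNF; decompose into {Editor, PaperID} and {PaperID, Topic, VenueID}.
{Editor, PaperID} has no BCNF violation.
{PaperID, Topic, VenueID} has no BCNF violation.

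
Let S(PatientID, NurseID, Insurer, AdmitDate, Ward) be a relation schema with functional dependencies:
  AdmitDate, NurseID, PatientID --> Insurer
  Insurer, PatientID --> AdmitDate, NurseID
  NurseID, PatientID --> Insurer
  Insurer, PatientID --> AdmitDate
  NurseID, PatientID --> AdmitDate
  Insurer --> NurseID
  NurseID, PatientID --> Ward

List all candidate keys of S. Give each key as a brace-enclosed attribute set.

No FD produces {PatientID}, so it must be in every candidate key.
{Insurer, PatientID}⁺ = {AdmitDate, Insurer, NurseID, PatientID, Ward} — all of the relation — so {Insurer, PatientID} is a candidate key.
{NurseID, PatientID}⁺ = {AdmitDate, Insurer, NurseID, PatientID, Ward} — all of the relation — so {NurseID, PatientID} is a candidate key.
No proper subset of any of these is a key, and no other minimal superkey exists.

{Insurer, PatientID}, {NurseID, PatientID}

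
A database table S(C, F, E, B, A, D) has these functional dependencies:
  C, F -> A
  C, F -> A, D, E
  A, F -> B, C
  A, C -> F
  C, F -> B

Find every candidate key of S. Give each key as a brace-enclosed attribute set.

{A, C}, {A, F}, {C, F}

{A, C} is a candidate key since {A, C}⁺ = {A, B, C, D, E, F} covers every attribute.
{A, F} is a candidate key since {A, F}⁺ = {A, B, C, D, E, F} covers every attribute.
{C, F} is a candidate key since {C, F}⁺ = {A, B, C, D, E, F} covers every attribute.
These are minimal and exhaustive — every other superkey contains one of them.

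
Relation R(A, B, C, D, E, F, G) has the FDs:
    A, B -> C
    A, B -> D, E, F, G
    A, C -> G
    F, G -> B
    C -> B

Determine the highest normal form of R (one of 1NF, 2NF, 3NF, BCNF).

3NF

Candidate keys: {A, B}, {A, C}, {A, F, G}. Prime attributes: {A, B, C, F, G}.
F, G -> B: {F, G}⁺ = {B, F, G}, which is not all of the attributes, so the left side is not a superkey — BCNF is violated.
But every attribute on its right side ({B}) is prime, and the same holds for every other non-superkey FD, so 3NF still holds.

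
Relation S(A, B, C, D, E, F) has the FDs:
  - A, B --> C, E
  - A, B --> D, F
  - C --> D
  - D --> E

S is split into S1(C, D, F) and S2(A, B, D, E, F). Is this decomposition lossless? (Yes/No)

The shared attributes are {D, F} and {D, F}⁺ = {D, E, F}.
The closure covers neither S1 nor S2 entirely; the join is not lossless.

No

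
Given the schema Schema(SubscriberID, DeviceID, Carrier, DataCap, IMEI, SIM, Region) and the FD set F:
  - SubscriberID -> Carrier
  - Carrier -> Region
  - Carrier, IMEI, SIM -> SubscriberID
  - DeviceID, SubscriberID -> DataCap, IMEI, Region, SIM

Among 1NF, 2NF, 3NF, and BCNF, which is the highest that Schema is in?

Candidate keys: {Carrier, DeviceID, IMEI, SIM}, {DeviceID, SubscriberID}. Prime attributes: {Carrier, DeviceID, IMEI, SIM, SubscriberID}.
For SubscriberID -> Carrier we have {SubscriberID}⁺ = {Carrier, Region, SubscriberID}; {SubscriberID} is not a superkey, so BCNF fails.
Carrier -> Region has non-prime {Region} on the right and a non-superkey on the left, so 3NF fails.
The proper key subset {SubscriberID} of {DeviceID, SubscriberID} determines non-prime {Region}, so the relation is not even in 2NF.

1NF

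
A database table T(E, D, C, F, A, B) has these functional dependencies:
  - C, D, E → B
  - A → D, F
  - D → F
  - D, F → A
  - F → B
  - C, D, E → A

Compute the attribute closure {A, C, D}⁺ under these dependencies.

{A, B, C, D, F}

Start with {A, C, D}.
A → D, F applies; add {F} → now {A, C, D, F}.
F → B applies; add {B} → now {A, B, C, D, F}.
No further FD applies.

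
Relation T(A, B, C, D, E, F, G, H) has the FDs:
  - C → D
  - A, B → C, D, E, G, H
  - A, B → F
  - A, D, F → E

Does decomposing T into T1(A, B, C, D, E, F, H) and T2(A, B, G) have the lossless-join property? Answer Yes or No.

Yes

Common attributes: {A, B}; their closure is {A, B, C, D, E, F, G, H}.
Since T1 ⊆ {A, B, C, D, E, F, G, H}, the intersection is a superkey of T1; the decomposition is lossless.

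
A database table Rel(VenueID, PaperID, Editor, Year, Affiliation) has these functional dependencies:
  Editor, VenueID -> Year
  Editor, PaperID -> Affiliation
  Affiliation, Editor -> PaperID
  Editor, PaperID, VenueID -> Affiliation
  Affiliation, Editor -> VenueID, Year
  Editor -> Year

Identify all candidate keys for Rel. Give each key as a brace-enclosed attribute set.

{Affiliation, Editor}, {Editor, PaperID}

{Editor} never appears on the right of any FD, so every key must include it.
{Affiliation, Editor} is a candidate key since {Affiliation, Editor}⁺ = {Affiliation, Editor, PaperID, VenueID, Year} covers every attribute.
{Editor, PaperID} is a candidate key since {Editor, PaperID}⁺ = {Affiliation, Editor, PaperID, VenueID, Year} covers every attribute.
Any other superkey properly contains one of these, so there are no further candidate keys.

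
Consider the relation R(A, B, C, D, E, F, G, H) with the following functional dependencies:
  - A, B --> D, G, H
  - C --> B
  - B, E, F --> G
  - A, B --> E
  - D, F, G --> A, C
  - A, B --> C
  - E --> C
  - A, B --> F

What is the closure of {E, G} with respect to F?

{B, C, E, G}

Start with {E, G}.
E --> C applies; add {C} → now {C, E, G}.
C --> B applies; add {B} → now {B, C, E, G}.
No further FD applies.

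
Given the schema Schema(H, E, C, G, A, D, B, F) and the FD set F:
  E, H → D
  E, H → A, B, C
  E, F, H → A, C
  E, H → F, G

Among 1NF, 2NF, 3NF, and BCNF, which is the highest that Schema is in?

Candidate key: {E, H}. Prime attributes: {E, H}.
Each dependency's left side is a superkey — BCNF holds.

BCNF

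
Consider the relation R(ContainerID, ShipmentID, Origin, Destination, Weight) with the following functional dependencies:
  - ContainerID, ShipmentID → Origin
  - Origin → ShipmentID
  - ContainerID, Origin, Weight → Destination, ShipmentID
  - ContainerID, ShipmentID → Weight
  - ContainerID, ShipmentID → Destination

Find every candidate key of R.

{ContainerID, Origin}, {ContainerID, ShipmentID}

{ContainerID} never appears on the right of any FD, so every key must include it.
Closure of {ContainerID, Origin} is {ContainerID, Destination, Origin, ShipmentID, Weight}, the whole schema; {ContainerID, Origin} is a candidate key.
Closure of {ContainerID, ShipmentID} is {ContainerID, Destination, Origin, ShipmentID, Weight}, the whole schema; {ContainerID, ShipmentID} is a candidate key.
Any other superkey properly contains one of these, so there are no further candidate keys.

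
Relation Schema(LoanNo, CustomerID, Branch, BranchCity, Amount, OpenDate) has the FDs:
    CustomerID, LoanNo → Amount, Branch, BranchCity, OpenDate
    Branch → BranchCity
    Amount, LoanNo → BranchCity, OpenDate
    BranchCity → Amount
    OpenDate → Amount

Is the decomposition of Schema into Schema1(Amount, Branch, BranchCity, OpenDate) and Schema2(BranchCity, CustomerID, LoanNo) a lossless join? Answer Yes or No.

No

Common attributes: {BranchCity}; their closure is {Amount, BranchCity}.
The closure covers neither Schema1 nor Schema2 entirely; the join is not lossless.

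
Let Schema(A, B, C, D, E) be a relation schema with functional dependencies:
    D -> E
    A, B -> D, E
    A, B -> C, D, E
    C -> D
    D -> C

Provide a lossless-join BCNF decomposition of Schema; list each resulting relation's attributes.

Candidate key of the original relation: {A, B}.
Within {A, B, C, D, E}: {D}⁺ ∩ {A, B, C, D, E} = {C, D, E}, not the whole set, so D -> C, E violates BCNF; decompose into {C, D, E} and {A, B, D}.
{C, D, E} is in BCNF.
{A, B, D} is in BCNF.

{A, B, D}; {C, D, E}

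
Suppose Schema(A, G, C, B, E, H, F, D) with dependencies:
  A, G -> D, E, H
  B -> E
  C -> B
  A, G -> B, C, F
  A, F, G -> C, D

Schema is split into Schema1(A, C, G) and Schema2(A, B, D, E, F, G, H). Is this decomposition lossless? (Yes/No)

Yes

The shared attributes are {A, G} and {A, G}⁺ = {A, B, C, D, E, F, G, H}.
Since Schema1 ⊆ {A, B, C, D, E, F, G, H}, the intersection is a superkey of Schema1; the decomposition is lossless.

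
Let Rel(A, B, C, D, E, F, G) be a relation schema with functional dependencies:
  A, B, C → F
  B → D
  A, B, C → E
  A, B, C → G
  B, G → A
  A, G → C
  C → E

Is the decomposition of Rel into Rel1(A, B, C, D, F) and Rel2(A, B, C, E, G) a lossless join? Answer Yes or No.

Yes

Common attributes: {A, B, C}; their closure is {A, B, C, D, E, F, G}.
Since Rel1 ⊆ {A, B, C, D, E, F, G}, the intersection is a superkey of Rel1; the decomposition is lossless.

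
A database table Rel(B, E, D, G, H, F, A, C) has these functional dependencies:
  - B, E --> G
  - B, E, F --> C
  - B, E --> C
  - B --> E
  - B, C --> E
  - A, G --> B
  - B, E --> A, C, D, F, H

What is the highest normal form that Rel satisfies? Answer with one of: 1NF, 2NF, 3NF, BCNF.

BCNF

Candidate keys: {A, G}, {B}. Prime attributes: {A, B, G}.
The left-hand side of every FD is a superkey, so BCNF is satisfied.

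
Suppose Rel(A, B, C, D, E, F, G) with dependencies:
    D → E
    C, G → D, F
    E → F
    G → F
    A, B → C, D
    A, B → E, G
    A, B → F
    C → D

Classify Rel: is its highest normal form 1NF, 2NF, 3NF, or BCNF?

2NF

Candidate key: {A, B}. Prime attributes: {A, B}.
For D → E we have {D}⁺ = {D, E, F}; {D} is not a superkey, so BCNF fails.
Because {E} is non-prime and the left side of D → E is not a superkey, the relation is not in 3NF.
No non-prime attribute depends on a proper subset of any candidate key, so 2NF holds.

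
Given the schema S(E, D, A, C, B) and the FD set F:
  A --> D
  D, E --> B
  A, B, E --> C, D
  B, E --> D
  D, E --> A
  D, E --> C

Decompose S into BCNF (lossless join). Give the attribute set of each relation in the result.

{A, B, C, E}; {A, D}

Candidate keys of the original relation: {A, E}, {B, E}, {D, E}.
{A, B, C, D, E}: {A} determines {A, D} here but is not a superkey — split on A --> D, giving {A, D} and {A, B, C, E}.
{A, D} has no BCNF violation.
{A, B, C, E} has no BCNF violation.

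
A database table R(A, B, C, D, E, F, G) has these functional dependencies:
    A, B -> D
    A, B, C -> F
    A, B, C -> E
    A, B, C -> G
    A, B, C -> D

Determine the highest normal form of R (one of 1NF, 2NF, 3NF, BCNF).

Candidate key: {A, B, C}. Prime attributes: {A, B, C}.
A, B -> D breaks BCNF: {A, B}⁺ = {A, B, D}, so {A, B} is not a superkey.
Because {D} is non-prime and the left side of A, B -> D is not a superkey, the relation is not in 3NF.
The proper key subset {A, B} of {A, B, C} determines non-prime {D}, so the relation is not even in 2NF.

1NF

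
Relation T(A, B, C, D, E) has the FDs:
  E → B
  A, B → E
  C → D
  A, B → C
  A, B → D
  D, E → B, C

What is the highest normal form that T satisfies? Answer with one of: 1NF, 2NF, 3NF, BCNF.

2NF

Candidate keys: {A, B}, {A, E}. Prime attributes: {A, B, E}.
E → B: {E}⁺ = {B, E}, which is not all of the attributes, so the left side is not a superkey — BCNF is violated.
Because {D} is non-prime and the left side of C → D is not a superkey, the relation is not in 3NF.
Checking every proper subset of each key, none determines a non-prime attribute — 2NF is satisfied.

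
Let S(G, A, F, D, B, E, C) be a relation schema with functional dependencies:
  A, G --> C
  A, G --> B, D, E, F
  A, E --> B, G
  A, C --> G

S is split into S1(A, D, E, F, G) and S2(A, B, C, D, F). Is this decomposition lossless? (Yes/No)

Common attributes: {A, D, F}; their closure is {A, D, F}.
S1 ⊄ {A, D, F} and S2 ⊄ {A, D, F}, so the split is lossy.

No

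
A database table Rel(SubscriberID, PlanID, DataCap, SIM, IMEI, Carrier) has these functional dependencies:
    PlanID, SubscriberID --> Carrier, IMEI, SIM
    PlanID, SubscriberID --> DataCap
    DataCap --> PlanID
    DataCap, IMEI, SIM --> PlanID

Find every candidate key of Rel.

{DataCap, SubscriberID}, {PlanID, SubscriberID}

No FD produces {SubscriberID}, so it must be in every candidate key.
{DataCap, SubscriberID}⁺ = {Carrier, DataCap, IMEI, PlanID, SIM, SubscriberID}, which is every attribute, so {DataCap, SubscriberID} is a candidate key.
{PlanID, SubscriberID}⁺ = {Carrier, DataCap, IMEI, PlanID, SIM, SubscriberID}, which is every attribute, so {PlanID, SubscriberID} is a candidate key.
These are minimal and exhaustive — every other superkey contains one of them.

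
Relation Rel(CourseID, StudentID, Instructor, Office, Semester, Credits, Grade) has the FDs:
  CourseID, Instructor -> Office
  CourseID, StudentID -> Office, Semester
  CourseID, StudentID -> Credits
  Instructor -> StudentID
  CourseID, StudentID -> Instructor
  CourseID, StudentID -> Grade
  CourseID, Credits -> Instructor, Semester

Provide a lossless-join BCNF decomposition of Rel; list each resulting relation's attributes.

{CourseID, Credits, Grade, Instructor, Office, Semester}; {Instructor, StudentID}

Candidate keys of the original relation: {CourseID, Credits}, {CourseID, Instructor}, {CourseID, StudentID}.
{CourseID, Credits, Grade, Instructor, Office, Semester, StudentID}: {Instructor} determines {Instructor, StudentID} here but is not a superkey — split on Instructor -> StudentID, giving {Instructor, StudentID} and {CourseID, Credits, Grade, Instructor, Office, Semester}.
{Instructor, StudentID}: every determinant is a superkey — BCNF.
{CourseID, Credits, Grade, Instructor, Office, Semester}: every determinant is a superkey — BCNF.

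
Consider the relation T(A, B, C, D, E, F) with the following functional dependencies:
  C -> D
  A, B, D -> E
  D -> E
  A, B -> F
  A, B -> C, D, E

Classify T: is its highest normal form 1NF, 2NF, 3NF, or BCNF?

2NF

Candidate key: {A, B}. Prime attributes: {A, B}.
C -> D breaks BCNF: {C}⁺ = {C, D, E}, so {C} is not a superkey.
C -> D has non-prime {D} on the right and a non-superkey on the left, so 3NF fails.
No non-prime attribute depends on a proper subset of any candidate key, so 2NF holds.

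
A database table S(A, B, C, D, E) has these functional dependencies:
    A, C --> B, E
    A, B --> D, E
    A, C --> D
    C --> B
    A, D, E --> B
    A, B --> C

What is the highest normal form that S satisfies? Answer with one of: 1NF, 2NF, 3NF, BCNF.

3NF

Candidate keys: {A, B}, {A, C}, {A, D, E}. Prime attributes: {A, B, C, D, E}.
C --> B breaks BCNF: {C}⁺ = {B, C}, so {C} is not a superkey.
But every attribute on its right side ({B}) is prime, and the same holds for every other non-superkey FD, so 3NF still holds.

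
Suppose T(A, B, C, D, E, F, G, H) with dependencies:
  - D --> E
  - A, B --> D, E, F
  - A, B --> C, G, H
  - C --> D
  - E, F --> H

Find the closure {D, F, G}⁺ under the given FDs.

Start with {D, F, G}.
D --> E applies; add {E} → now {D, E, F, G}.
E, F --> H applies; add {H} → now {D, E, F, G, H}.
No further FD applies.

{D, E, F, G, H}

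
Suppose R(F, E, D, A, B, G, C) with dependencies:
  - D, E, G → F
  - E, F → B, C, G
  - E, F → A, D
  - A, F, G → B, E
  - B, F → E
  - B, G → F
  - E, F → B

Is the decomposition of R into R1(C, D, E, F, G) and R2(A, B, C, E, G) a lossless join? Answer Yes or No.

No

Common attributes: {C, E, G}; their closure is {C, E, G}.
R1 ⊄ {C, E, G} and R2 ⊄ {C, E, G}, so the split is lossy.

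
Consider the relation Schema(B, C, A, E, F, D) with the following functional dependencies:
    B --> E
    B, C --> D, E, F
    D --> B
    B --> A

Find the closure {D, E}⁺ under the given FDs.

{A, B, D, E}

Start with {D, E}.
D --> B applies; add {B} → now {B, D, E}.
B --> A applies; add {A} → now {A, B, D, E}.
No further FD applies.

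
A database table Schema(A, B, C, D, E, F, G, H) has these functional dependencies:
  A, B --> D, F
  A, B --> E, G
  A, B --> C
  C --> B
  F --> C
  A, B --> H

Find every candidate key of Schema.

{A, B}, {A, C}, {A, F}

No FD produces {A}, so it must be in every candidate key.
{A, B} is a candidate key since {A, B}⁺ = {A, B, C, D, E, F, G, H} covers every attribute.
{A, C} is a candidate key since {A, C}⁺ = {A, B, C, D, E, F, G, H} covers every attribute.
{A, F} is a candidate key since {A, F}⁺ = {A, B, C, D, E, F, G, H} covers every attribute.
No proper subset of any of these is a key, and no other minimal superkey exists.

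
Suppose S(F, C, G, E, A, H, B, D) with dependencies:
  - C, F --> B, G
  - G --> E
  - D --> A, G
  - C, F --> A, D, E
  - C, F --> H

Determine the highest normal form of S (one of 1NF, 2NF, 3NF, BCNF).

Candidate key: {C, F}. Prime attributes: {C, F}.
G --> E: {G}⁺ = {E, G}, which is not all of the attributes, so the left side is not a superkey — BCNF is violated.
G --> E has non-prime {E} on the right and a non-superkey on the left, so 3NF fails.
No non-prime attribute depends on a proper subset of any candidate key, so 2NF holds.

2NF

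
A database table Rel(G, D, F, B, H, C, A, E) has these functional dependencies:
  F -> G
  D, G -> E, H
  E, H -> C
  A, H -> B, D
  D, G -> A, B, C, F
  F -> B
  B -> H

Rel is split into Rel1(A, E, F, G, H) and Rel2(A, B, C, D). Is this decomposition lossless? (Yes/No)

No

Rel1 ∩ Rel2 = {A}; its closure under F is {A}.
The closure covers neither Rel1 nor Rel2 entirely; the join is not lossless.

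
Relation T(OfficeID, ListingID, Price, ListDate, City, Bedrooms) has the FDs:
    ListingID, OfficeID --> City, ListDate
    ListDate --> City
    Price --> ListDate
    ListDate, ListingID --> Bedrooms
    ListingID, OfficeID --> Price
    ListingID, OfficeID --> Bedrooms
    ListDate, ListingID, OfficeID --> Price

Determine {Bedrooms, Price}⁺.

Start with {Bedrooms, Price}.
Price --> ListDate applies; add {ListDate} → now {Bedrooms, ListDate, Price}.
ListDate --> City applies; add {City} → now {Bedrooms, City, ListDate, Price}.
No further FD applies.

{Bedrooms, City, ListDate, Price}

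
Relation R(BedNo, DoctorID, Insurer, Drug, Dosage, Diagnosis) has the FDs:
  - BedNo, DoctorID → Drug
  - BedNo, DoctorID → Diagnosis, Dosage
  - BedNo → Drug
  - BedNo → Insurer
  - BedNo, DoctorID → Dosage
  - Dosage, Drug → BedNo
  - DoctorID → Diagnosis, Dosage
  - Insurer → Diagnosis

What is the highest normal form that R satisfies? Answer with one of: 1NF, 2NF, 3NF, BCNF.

1NF

Candidate keys: {BedNo, DoctorID}, {DoctorID, Drug}. Prime attributes: {BedNo, DoctorID, Drug}.
For BedNo → Drug we have {BedNo}⁺ = {BedNo, Diagnosis, Drug, Insurer}; {BedNo} is not a superkey, so BCNF fails.
Because {Insurer} is non-prime and the left side of BedNo → Insurer is not a superkey, the relation is not in 3NF.
{BedNo} is a proper subset of the key {BedNo, DoctorID}, and {BedNo}⁺ contains the non-prime attributes {Diagnosis, Insurer} — a partial dependency, so 2NF is violated.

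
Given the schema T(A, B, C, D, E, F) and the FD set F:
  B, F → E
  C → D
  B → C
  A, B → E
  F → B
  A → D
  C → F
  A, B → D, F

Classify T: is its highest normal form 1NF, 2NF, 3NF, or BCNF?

1NF

Candidate keys: {A, B}, {A, C}, {A, F}. Prime attributes: {A, B, C, F}.
B, F → E: {B, F}⁺ = {B, C, D, E, F}, which is not all of the attributes, so the left side is not a superkey — BCNF is violated.
B, F → E has non-prime {E} on the right and a non-superkey on the left, so 3NF fails.
{A} is a proper subset of the key {A, B}, and {A}⁺ contains the non-prime attribute {D} — a partial dependency, so 2NF is violated.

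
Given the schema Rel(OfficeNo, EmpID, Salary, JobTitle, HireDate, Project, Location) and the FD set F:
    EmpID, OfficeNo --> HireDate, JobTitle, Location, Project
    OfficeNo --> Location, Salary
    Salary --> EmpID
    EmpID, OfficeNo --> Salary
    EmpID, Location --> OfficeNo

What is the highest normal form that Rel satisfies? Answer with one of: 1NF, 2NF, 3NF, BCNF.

Candidate keys: {EmpID, Location}, {Location, Salary}, {OfficeNo}. Prime attributes: {EmpID, Location, OfficeNo, Salary}.
Salary --> EmpID: {Salary}⁺ = {EmpID, Salary}, which is not all of the attributes, so the left side is not a superkey — BCNF is violated.
Its right-hand attributes {EmpID} are all prime, as are those of every other non-superkey FD — the relation is in 3NF.

3NF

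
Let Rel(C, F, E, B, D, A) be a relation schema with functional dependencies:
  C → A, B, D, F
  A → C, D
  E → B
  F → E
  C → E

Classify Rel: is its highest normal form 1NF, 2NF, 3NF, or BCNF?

2NF

Candidate keys: {A}, {C}. Prime attributes: {A, C}.
E → B breaks BCNF: {E}⁺ = {B, E}, so {E} is not a superkey.
E → B determines the non-prime attribute {B} from a non-superkey — 3NF is violated.
Every candidate key is a single attribute, so no partial dependency is possible; 2NF holds.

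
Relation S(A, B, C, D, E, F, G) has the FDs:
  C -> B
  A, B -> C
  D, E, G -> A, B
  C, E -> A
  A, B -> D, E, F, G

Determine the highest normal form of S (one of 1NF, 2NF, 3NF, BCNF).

Candidate keys: {A, B}, {A, C}, {C, E}, {D, E, G}. Prime attributes: {A, B, C, D, E, G}.
C -> B breaks BCNF: {C}⁺ = {B, C}, so {C} is not a superkey.
Since {B} ⊆ prime attributes and every other non-superkey FD also has a prime right side, the schema is in 3NF.

3NF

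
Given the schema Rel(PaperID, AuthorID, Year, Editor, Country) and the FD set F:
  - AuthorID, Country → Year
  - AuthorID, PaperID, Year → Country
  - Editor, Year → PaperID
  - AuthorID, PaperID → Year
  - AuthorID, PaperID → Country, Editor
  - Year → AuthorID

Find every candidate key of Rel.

{AuthorID, PaperID}⁺ = {AuthorID, Country, Editor, PaperID, Year} — all of the relation — so {AuthorID, PaperID} is a candidate key.
{Editor, Year}⁺ = {AuthorID, Country, Editor, PaperID, Year} — all of the relation — so {Editor, Year} is a candidate key.
{PaperID, Year}⁺ = {AuthorID, Country, Editor, PaperID, Year} — all of the relation — so {PaperID, Year} is a candidate key.
{AuthorID, Country, Editor}⁺ = {AuthorID, Country, Editor, PaperID, Year} — all of the relation — so {AuthorID, Country, Editor} is a candidate key.
No proper subset of any of these is a key, and no other minimal superkey exists.

{AuthorID, Country, Editor}, {AuthorID, PaperID}, {Editor, Year}, {PaperID, Year}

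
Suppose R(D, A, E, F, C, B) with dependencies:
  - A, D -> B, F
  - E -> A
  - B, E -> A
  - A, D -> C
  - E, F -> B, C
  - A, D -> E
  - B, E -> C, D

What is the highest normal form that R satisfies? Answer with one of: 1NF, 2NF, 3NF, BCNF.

3NF

Candidate keys: {A, D}, {B, E}, {D, E}, {E, F}. Prime attributes: {A, B, D, E, F}.
E -> A: {E}⁺ = {A, E}, which is not all of the attributes, so the left side is not a superkey — BCNF is violated.
Since {A} ⊆ prime attributes and every other non-superkey FD also has a prime right side, the schema is in 3NF.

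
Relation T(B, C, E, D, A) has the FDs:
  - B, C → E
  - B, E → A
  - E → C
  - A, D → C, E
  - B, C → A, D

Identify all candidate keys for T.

{A, B, D}, {B, C}, {B, E}

Attributes never on any right-hand side: {B} — every candidate key must contain it.
{B, C}⁺ = {A, B, C, D, E}, which is every attribute, so {B, C} is a candidate key.
{B, E}⁺ = {A, B, C, D, E}, which is every attribute, so {B, E} is a candidate key.
{A, B, D}⁺ = {A, B, C, D, E}, which is every attribute, so {A, B, D} is a candidate key.
No proper subset of any of these is a key, and no other minimal superkey exists.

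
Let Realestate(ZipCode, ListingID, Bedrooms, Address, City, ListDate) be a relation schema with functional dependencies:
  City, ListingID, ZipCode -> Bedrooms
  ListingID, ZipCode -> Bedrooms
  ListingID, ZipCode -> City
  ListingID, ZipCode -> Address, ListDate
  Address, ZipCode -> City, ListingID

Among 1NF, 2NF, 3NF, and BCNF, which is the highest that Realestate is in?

Candidate keys: {Address, ZipCode}, {ListingID, ZipCode}. Prime attributes: {Address, ListingID, ZipCode}.
Every FD has a superkey on the left, so the relation is in BCNF.

BCNF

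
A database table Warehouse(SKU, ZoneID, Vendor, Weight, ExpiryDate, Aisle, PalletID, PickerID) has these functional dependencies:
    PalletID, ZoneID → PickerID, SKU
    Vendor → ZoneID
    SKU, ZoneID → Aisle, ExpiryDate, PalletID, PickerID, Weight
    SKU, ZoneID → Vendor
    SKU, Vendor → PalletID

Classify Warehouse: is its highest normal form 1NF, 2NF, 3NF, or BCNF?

3NF

Candidate keys: {PalletID, Vendor}, {PalletID, ZoneID}, {SKU, Vendor}, {SKU, ZoneID}. Prime attributes: {PalletID, SKU, Vendor, ZoneID}.
Vendor → ZoneID: {Vendor}⁺ = {Vendor, ZoneID}, which is not all of the attributes, so the left side is not a superkey — BCNF is violated.
Since {ZoneID} ⊆ prime attributes and every other non-superkey FD also has a prime right side, the schema is in 3NF.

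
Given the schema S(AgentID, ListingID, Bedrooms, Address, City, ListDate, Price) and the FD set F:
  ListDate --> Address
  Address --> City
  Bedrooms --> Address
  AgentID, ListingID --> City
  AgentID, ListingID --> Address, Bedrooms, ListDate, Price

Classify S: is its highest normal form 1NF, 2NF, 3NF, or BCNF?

2NF

Candidate key: {AgentID, ListingID}. Prime attributes: {AgentID, ListingID}.
ListDate --> Address: {ListDate}⁺ = {Address, City, ListDate}, which is not all of the attributes, so the left side is not a superkey — BCNF is violated.
ListDate --> Address has non-prime {Address} on the right and a non-superkey on the left, so 3NF fails.
No non-prime attribute depends on a proper subset of any candidate key, so 2NF holds.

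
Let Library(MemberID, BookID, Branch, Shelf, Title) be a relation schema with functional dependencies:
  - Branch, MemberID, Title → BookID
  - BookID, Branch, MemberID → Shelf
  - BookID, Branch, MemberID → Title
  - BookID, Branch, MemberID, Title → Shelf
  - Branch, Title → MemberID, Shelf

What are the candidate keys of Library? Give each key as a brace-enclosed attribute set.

{Branch} never appears on the right of any FD, so every key must include it.
Closure of {Branch, Title} is {BookID, Branch, MemberID, Shelf, Title}, the whole schema; {Branch, Title} is a candidate key.
Closure of {BookID, Branch, MemberID} is {BookID, Branch, MemberID, Shelf, Title}, the whole schema; {BookID, Branch, MemberID} is a candidate key.
No proper subset of any of these is a key, and no other minimal superkey exists.

{BookID, Branch, MemberID}, {Branch, Title}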